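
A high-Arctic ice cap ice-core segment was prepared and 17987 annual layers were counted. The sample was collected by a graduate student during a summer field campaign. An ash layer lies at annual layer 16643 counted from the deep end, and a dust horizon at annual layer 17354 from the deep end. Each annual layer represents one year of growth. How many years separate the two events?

711 years

The two markers are separated by 17354 − 16643 = 711 annual layers.
One annual layer per year makes the interval 711 years.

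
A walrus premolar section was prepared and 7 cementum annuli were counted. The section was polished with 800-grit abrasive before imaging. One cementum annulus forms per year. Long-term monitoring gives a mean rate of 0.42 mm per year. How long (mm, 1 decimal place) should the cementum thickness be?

2.9 mm

7 years of growth are recorded.
Predicted length = 0.42 mm/year × 7 years = 2.9 mm.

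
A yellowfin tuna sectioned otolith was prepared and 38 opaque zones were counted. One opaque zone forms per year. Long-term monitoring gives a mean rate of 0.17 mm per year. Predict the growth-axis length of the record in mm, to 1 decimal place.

38 years of growth are recorded.
Predicted length = 0.17 mm/year × 38 years = 6.5 mm.

6.5 mm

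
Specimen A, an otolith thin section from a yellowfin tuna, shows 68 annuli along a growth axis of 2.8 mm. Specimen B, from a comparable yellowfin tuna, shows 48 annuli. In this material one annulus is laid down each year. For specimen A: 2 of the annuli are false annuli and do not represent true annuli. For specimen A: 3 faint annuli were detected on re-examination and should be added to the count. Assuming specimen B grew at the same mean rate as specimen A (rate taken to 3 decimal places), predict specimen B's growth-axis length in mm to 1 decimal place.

Specimen A: after corrections the count is 68 − 2 + 3 = 69 annuli.
A: Extension rate ≈ 2.8 / 69 = 0.041 mm per year.
B's length ≈ 0.041 × 48 = 2.0 mm.

2.0 mm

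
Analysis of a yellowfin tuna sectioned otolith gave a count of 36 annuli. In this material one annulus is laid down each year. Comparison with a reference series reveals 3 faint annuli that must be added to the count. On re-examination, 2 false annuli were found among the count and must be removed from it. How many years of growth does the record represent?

Correcting the raw count gives 36 − 2 + 3 = 37 true annuli.
With a one-to-one annulus periodicity this is 37 years.

37 yr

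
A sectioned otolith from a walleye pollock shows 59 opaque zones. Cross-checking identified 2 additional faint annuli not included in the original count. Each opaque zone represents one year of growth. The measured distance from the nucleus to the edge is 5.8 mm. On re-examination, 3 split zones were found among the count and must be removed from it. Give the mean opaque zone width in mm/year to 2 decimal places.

After corrections the count is 59 − 3 + 2 = 58 opaque zones.
5.8 mm over 58 years gives 5.8 / 58 ≈ 0.10 mm/year.

0.10 mm/year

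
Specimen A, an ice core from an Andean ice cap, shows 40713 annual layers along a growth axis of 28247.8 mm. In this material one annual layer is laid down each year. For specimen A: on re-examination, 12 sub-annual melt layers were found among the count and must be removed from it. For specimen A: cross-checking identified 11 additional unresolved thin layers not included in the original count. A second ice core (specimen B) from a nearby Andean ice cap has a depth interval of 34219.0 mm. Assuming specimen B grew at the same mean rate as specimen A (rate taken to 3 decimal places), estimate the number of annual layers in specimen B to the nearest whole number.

49307 annual layers

Specimen A: correcting the raw count gives 40713 − 12 + 11 = 40712 true annual layers.
A: Mean rate = 28247.8 mm / 40712 years ≈ 0.694 mm/year.
B spans 34219.0 / 0.694 = 49306.92 years ≈ 49307 annual layers.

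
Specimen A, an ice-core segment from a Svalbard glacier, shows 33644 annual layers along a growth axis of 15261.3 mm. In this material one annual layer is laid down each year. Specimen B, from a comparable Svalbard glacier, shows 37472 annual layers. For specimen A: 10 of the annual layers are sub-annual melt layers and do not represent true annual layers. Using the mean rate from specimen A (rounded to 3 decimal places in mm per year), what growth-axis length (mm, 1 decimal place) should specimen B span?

17012.3 mm

Specimen A: true annual layer count = 33644 − 10 = 33634.
A: Extension rate ≈ 15261.3 / 33634 = 0.454 mm per year.
B's length ≈ 0.454 × 37472 = 17012.3 mm.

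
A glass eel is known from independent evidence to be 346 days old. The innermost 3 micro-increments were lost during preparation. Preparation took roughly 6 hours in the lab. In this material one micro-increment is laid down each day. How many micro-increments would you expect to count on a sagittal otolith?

One micro-increment per day gives 346 micro-increments over 346 days.
Less the 3 uncaptured micro-increments: 346 − 3 = 343.

343 micro-increments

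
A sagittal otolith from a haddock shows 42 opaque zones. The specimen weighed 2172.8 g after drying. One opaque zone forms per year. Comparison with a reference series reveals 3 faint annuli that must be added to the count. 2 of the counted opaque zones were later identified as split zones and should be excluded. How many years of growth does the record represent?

Adjusted count: 42 − 2 + 3 = 43 opaque zones.
At one opaque zone per year, that is 43 years.

43 years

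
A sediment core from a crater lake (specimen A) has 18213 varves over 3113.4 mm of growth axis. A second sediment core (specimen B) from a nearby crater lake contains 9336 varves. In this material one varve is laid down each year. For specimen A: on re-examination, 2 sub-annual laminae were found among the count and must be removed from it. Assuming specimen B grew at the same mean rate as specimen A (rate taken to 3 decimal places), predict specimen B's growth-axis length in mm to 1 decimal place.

1596.5 mm

Specimen A: adjusted count: 18213 − 2 = 18211 varves.
A: Mean rate = 3113.4 mm / 18211 years ≈ 0.171 mm/yr.
Length of B = 0.171 × 9336 = 1596.5 mm.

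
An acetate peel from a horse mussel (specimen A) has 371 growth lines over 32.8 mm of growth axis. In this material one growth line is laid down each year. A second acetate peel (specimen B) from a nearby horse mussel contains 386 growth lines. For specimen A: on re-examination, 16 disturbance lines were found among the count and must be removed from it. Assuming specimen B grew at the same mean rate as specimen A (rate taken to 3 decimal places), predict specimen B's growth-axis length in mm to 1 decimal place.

Specimen A: true growth line count = 371 − 16 = 355.
A: Extension rate ≈ 32.8 / 355 = 0.092 mm/year.
B's length ≈ 0.092 × 386 = 35.5 mm.

35.5 mm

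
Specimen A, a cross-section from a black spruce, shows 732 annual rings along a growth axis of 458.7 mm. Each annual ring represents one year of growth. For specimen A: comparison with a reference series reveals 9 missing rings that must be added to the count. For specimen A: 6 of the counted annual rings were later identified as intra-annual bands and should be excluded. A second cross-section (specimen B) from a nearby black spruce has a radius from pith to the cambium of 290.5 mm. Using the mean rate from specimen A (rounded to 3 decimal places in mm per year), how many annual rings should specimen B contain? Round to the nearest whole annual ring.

466 annual rings

Specimen A: adjusted count: 732 − 6 + 9 = 735 annual rings.
A: 458.7 mm over 735 years gives 458.7 / 735 ≈ 0.624 mm per year.
Specimen B: 290.5 mm / 0.624 mm per year = 465.54 years ≈ 466 annual rings.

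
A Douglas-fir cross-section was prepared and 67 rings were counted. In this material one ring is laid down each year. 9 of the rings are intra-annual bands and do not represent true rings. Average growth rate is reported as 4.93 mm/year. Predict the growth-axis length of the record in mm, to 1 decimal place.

285.9 mm

Correcting the raw count gives 67 − 9 = 58 true rings.
58 years at 4.93 mm/year gives 4.93 × 58 = 285.9 mm.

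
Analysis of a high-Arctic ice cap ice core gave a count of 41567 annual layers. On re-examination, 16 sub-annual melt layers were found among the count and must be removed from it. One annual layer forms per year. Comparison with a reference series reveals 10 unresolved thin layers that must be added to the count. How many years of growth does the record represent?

41561 years

Correcting the raw count gives 41567 − 16 + 10 = 41561 true annual layers.
With a one-to-one annual layer periodicity this is 41561 years.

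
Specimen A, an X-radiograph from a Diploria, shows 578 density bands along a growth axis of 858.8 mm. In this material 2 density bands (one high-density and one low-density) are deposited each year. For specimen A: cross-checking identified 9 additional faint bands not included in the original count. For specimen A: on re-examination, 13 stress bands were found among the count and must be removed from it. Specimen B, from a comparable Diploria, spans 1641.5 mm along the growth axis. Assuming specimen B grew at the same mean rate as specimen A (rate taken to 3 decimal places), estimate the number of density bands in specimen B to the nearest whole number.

Specimen A: correcting the raw count gives 578 − 13 + 9 = 574 true density bands.
Specimen A: dividing by 2 density bands per year: 574 / 2 = 287 years.
A: Extension rate ≈ 858.8 / 287 = 2.992 mm/year.
For B, 1641.5 / 2.992 = 548.63 years; at 2 density bands per year that is 548.63 × 2 ≈ 1097 density bands.

1097 density bands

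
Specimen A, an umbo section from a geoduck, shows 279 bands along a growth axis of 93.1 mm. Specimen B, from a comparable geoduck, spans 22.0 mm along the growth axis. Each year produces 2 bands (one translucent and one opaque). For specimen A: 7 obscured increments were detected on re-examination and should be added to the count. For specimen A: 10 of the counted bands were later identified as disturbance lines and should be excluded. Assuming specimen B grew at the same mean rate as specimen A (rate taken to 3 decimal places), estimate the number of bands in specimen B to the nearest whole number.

Specimen A: correcting the raw count gives 279 − 10 + 7 = 276 true bands.
Specimen A: 276 bands at 2 per year is 276 / 2 = 138 years.
A: Extension rate ≈ 93.1 / 138 = 0.675 mm/year.
B spans 22.0 / 0.675 = 32.59 years; at 2 bands per year that is 32.59 × 2 ≈ 65 bands.

65 bands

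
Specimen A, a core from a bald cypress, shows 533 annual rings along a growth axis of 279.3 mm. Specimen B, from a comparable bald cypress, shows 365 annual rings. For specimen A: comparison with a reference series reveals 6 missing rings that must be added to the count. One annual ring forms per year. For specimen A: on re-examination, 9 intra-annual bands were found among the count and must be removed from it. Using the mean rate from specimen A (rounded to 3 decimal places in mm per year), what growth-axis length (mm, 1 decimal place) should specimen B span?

Specimen A: adjusted count: 533 − 9 + 6 = 530 annual rings.
A: Mean rate = 279.3 mm / 530 years ≈ 0.527 mm/yr.
Length of B = 0.527 × 365 = 192.4 mm.

192.4 mm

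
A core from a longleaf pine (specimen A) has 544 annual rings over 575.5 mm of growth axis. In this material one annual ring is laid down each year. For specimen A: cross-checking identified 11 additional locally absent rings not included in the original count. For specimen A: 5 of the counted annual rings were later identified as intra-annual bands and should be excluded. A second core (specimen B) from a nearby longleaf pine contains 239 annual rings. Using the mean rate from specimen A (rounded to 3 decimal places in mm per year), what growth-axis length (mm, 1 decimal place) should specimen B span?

250.0 mm

Specimen A: after corrections the count is 544 − 5 + 11 = 550 annual rings.
A: 575.5 mm over 550 years gives 575.5 / 550 ≈ 1.046 mm per year.
For B, 1.046 mm/year × 239 years = 250.0 mm.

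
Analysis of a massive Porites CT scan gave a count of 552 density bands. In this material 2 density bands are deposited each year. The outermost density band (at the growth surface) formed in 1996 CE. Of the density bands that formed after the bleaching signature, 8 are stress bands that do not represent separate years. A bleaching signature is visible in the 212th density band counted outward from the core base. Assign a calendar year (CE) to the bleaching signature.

1830 CE

552 − 212 = 340 density bands lie beyond the bleaching signature toward the growth surface.
Excluding 8 false density bands: 340 − 8 = 332.
With 2 density bands per year, 332 / 2 = 166 years.
1996 − 166 = 1830 CE.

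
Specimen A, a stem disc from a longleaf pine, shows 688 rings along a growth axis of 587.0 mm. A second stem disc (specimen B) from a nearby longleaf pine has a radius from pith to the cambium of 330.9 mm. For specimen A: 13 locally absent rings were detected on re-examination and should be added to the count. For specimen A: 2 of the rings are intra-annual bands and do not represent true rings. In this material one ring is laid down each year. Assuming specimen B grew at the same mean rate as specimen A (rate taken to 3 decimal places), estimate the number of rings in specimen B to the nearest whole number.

Specimen A: correcting the raw count gives 688 − 2 + 13 = 699 true rings.
A: 587.0 mm over 699 years gives 587.0 / 699 ≈ 0.840 mm/year.
B spans 330.9 / 0.840 = 393.93 years ≈ 394 rings.

394 rings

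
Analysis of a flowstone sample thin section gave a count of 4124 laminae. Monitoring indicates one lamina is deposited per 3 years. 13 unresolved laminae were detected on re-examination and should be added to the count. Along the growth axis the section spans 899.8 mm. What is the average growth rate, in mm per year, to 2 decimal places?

0.07 mm per year

After corrections the count is 4124 + 13 = 4137 laminae.
Multiplying by 3 years per lamina: 4137 × 3 = 12411 years.
Mean rate = 899.8 mm / 12411 years ≈ 0.07 mm per year.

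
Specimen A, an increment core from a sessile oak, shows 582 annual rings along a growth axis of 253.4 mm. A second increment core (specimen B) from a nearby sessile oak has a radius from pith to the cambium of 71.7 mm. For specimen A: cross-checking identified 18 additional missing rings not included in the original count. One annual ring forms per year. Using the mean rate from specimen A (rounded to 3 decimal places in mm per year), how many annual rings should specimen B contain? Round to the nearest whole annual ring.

170 annual rings

Specimen A: after corrections the count is 582 + 18 = 600 annual rings.
A: 253.4 mm over 600 years gives 253.4 / 600 ≈ 0.422 mm/year.
For B, 71.7 / 0.422 = 169.91 years ≈ 170 annual rings.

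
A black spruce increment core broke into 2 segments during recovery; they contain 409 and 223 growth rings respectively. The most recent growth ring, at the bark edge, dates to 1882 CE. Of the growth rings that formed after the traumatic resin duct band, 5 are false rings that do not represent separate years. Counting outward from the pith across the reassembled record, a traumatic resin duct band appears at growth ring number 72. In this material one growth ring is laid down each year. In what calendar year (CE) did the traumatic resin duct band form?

1327 CE

Total growth rings = 409 + 223 = 632.
Between growth ring 72 and the bark edge there are 632 − 72 = 560 growth rings.
Removing the 5 false growth rings leaves 560 − 5 = 555 true growth rings beyond the traumatic resin duct band.
1882 − 555 = 1327 CE.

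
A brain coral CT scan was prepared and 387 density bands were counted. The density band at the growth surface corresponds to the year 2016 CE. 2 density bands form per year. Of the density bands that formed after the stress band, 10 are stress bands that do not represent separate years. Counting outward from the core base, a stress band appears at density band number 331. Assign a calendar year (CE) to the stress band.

1993 CE

The stress band sits at density band 331 from the core base, so 387 − 331 = 56 density bands formed after it.
Removing the 10 false density bands leaves 56 − 10 = 46 true density bands beyond the stress band.
With 2 density bands per year, 46 / 2 = 23 years.
The density band at the growth surface is 2016 CE, so the stress band dates to 2016 − 23 = 1993 CE.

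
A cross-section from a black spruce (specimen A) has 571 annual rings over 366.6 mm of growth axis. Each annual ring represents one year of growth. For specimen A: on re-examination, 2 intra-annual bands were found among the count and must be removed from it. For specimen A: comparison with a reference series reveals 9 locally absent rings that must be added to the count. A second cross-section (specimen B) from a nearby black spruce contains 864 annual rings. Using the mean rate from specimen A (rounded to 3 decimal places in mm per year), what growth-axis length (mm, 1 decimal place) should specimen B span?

Specimen A: correcting the raw count gives 571 − 2 + 9 = 578 true annual rings.
A: Mean rate = 366.6 mm / 578 years ≈ 0.634 mm/yr.
B's length ≈ 0.634 × 864 = 547.8 mm.

547.8 mm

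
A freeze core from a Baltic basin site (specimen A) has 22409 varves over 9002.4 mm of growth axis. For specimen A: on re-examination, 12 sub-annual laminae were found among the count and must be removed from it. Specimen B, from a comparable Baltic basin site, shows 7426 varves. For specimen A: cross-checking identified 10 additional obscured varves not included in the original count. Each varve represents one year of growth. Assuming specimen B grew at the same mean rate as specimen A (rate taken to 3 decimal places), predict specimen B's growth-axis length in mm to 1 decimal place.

2985.3 mm

Specimen A: true varve count = 22409 − 12 + 10 = 22407.
A: Extension rate ≈ 9002.4 / 22407 = 0.402 mm per year.
Length of B = 0.402 × 7426 = 2985.3 mm.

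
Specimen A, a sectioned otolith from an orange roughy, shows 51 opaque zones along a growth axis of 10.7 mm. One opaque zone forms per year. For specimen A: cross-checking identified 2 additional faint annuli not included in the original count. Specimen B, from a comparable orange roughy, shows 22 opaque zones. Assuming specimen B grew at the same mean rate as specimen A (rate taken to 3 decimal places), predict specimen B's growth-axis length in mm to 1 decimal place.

Specimen A: adjusted count: 51 + 2 = 53 opaque zones.
A: Mean rate = 10.7 mm / 53 years ≈ 0.202 mm/year.
Length of B = 0.202 × 22 = 4.4 mm.

4.4 mm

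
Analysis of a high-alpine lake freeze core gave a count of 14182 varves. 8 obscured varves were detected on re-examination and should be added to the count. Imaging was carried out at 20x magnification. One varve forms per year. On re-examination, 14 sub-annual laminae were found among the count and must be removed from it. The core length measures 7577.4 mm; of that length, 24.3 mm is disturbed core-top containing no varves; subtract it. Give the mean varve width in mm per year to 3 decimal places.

After corrections the count is 14182 − 14 + 8 = 14176 varves.
Net length = 7577.4 − 24.3 = 7553.1 mm.
Mean rate = 7553.1 mm / 14176 years ≈ 0.533 mm per year.

0.533 mm per year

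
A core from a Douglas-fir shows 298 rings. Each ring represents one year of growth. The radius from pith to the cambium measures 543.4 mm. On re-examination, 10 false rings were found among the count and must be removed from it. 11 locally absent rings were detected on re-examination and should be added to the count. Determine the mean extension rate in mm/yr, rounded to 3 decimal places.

1.817 mm/yr

True ring count = 298 − 10 + 11 = 299.
Mean rate = 543.4 mm / 299 years ≈ 1.817 mm/yr.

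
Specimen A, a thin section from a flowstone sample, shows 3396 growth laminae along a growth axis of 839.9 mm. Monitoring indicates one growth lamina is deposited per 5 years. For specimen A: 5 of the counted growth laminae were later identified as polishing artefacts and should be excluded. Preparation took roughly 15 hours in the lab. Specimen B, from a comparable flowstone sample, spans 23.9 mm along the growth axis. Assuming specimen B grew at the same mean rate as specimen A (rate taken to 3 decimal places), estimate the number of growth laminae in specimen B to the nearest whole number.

Specimen A: true growth lamina count = 3396 − 5 = 3391.
Specimen A: multiplying by 5 years per growth lamina: 3391 × 5 = 16955 years.
A: Extension rate ≈ 839.9 / 16955 = 0.050 mm/yr.
For B, 23.9 / 0.050 = 478.00 years; at 5 years per growth lamina that is 478.00 / 5 ≈ 96 growth laminae.

96 growth laminae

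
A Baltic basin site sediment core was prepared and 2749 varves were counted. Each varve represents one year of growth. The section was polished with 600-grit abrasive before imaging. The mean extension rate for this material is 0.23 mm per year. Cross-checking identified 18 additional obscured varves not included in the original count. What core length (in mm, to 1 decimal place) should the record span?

636.4 mm

Adjusted count: 2749 + 18 = 2767 varves.
2767 years at 0.23 mm/year gives 0.23 × 2767 = 636.4 mm.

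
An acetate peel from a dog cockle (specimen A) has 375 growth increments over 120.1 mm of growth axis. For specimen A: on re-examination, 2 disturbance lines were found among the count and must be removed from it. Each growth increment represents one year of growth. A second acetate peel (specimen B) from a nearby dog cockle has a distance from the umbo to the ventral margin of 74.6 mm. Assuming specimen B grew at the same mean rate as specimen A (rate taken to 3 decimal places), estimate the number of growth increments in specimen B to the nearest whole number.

232 growth increments

Specimen A: correcting the raw count gives 375 − 2 = 373 true growth increments.
A: Extension rate ≈ 120.1 / 373 = 0.322 mm/yr.
B spans 74.6 / 0.322 = 231.68 years ≈ 232 growth increments.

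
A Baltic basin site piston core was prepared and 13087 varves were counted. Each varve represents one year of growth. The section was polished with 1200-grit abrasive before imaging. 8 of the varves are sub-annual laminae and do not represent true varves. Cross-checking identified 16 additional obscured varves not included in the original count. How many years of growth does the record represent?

13095 yr

Correcting the raw count gives 13087 − 8 + 16 = 13095 true varves.
At one varve per year, that is 13095 years.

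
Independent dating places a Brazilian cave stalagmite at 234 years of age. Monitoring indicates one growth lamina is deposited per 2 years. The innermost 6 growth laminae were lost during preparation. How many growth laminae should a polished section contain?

One growth lamina every 2 years means 234 / 2 = 117 growth laminae.
Less the 6 uncaptured growth laminae: 117 − 6 = 111.

111 growth laminae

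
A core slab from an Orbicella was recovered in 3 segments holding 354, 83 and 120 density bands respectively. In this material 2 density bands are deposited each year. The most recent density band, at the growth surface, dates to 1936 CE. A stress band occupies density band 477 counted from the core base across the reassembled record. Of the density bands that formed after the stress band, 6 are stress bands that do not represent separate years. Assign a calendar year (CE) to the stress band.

1899 CE

Total density bands = 354 + 83 + 120 = 557.
557 − 477 = 80 density bands lie beyond the stress band toward the growth surface.
80 − 6 false = 74 true density bands after the stress band.
Dividing by 2 density bands per year: 74 / 2 = 37 years.
Counting back 37 years from 1936 CE places the stress band in 1936 − 37 = 1899 CE.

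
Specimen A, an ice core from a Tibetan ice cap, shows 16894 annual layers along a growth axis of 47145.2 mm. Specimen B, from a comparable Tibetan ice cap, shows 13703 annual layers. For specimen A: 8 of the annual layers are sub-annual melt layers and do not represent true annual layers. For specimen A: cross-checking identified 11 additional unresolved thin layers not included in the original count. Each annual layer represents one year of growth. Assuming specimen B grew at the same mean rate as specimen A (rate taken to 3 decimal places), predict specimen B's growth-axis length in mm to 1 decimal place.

38231.4 mm

Specimen A: after corrections the count is 16894 − 8 + 11 = 16897 annual layers.
A: 47145.2 mm over 16897 years gives 47145.2 / 16897 ≈ 2.790 mm per year.
B's length ≈ 2.790 × 13703 = 38231.4 mm.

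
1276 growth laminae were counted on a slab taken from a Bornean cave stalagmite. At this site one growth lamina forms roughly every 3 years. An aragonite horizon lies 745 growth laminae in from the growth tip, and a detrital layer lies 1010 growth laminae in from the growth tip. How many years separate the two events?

795 years

The two markers are separated by 1010 − 745 = 265 growth laminae.
At 3 years per growth lamina, 265 × 3 = 795 years.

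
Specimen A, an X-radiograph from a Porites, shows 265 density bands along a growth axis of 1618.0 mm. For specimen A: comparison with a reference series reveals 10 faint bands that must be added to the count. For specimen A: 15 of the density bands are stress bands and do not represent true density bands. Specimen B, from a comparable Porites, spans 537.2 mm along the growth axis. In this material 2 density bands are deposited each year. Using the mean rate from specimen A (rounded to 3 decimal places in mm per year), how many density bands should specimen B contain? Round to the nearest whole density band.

Specimen A: true density band count = 265 − 15 + 10 = 260.
Specimen A: with 2 density bands per year, 260 / 2 = 130 years.
A: 1618.0 mm over 130 years gives 1618.0 / 130 ≈ 12.446 mm per year.
B spans 537.2 / 12.446 = 43.16 years; at 2 density bands per year that is 43.16 × 2 ≈ 86 density bands.

86 density bands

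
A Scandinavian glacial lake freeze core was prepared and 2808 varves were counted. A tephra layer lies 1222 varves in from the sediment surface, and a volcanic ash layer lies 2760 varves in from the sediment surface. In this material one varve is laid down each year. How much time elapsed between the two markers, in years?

1538 years

2760 − 1222 = 1538 varves lie between the two events.
One varve per year makes the interval 1538 years.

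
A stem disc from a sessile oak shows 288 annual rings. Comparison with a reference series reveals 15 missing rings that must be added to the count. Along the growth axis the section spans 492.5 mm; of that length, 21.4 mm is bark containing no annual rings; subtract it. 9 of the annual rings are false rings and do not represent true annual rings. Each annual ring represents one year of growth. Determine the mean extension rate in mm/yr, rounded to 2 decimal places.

1.60 mm/yr

After corrections the count is 288 − 9 + 15 = 294 annual rings.
Removing the 21.4 mm offcut leaves 492.5 − 21.4 = 471.1 mm.
Mean rate = 471.1 mm / 294 years ≈ 1.60 mm/yr.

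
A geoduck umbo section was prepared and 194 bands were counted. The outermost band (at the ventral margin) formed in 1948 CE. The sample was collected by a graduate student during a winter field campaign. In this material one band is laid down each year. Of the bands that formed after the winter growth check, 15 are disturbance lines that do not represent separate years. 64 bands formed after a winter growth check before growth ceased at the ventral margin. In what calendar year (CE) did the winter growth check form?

64 bands formed after the winter growth check.
64 − 15 false = 49 true bands after the winter growth check.
The band at the ventral margin is 1948 CE, so the winter growth check dates to 1948 − 49 = 1899 CE.

1899 CE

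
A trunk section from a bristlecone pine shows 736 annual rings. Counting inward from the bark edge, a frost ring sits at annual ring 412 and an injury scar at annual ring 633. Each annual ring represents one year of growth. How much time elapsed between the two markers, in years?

221 years

633 − 412 = 221 annual rings lie between the two events.
At one annual ring per year, 221 years elapsed between them.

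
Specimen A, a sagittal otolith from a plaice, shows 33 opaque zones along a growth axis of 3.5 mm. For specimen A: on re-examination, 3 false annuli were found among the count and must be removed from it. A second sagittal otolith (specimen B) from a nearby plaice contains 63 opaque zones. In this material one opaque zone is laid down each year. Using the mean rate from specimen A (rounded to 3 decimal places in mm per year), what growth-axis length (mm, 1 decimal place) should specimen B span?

7.4 mm

Specimen A: true opaque zone count = 33 − 3 = 30.
A: Mean rate = 3.5 mm / 30 years ≈ 0.117 mm per year.
B's length ≈ 0.117 × 63 = 7.4 mm.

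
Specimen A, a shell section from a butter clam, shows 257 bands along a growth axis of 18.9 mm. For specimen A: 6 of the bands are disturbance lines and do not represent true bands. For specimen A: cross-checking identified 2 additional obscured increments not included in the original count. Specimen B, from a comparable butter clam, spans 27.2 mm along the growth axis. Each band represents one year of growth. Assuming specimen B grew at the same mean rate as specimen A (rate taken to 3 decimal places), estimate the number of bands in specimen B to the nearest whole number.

Specimen A: correcting the raw count gives 257 − 6 + 2 = 253 true bands.
A: 18.9 mm over 253 years gives 18.9 / 253 ≈ 0.075 mm/yr.
Specimen B: 27.2 mm / 0.075 mm per year = 362.67 years ≈ 363 bands.

363 bands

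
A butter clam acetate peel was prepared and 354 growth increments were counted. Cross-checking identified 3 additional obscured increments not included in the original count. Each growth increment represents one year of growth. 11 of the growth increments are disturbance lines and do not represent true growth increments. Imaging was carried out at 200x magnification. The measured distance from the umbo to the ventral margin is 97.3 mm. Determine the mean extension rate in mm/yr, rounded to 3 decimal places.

0.281 mm/yr

Correcting the raw count gives 354 − 11 + 3 = 346 true growth increments.
97.3 mm over 346 years gives 97.3 / 346 ≈ 0.281 mm/yr.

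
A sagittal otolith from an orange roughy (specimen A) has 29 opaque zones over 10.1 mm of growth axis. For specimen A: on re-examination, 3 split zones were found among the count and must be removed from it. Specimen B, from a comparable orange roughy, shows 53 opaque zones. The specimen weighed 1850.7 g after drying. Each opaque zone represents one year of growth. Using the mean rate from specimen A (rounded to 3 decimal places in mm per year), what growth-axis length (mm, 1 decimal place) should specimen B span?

Specimen A: after corrections the count is 29 − 3 = 26 opaque zones.
A: 10.1 mm over 26 years gives 10.1 / 26 ≈ 0.388 mm per year.
Length of B = 0.388 × 53 = 20.6 mm.

20.6 mm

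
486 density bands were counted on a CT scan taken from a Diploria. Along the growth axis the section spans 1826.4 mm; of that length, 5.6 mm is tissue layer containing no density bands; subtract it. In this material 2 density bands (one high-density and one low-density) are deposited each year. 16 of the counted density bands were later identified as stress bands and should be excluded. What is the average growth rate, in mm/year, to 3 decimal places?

True density band count = 486 − 16 = 470.
Dividing by 2 density bands per year: 470 / 2 = 235 years.
Net length = 1826.4 − 5.6 = 1820.8 mm.
Extension rate ≈ 1820.8 / 235 = 7.748 mm/year.

7.748 mm/year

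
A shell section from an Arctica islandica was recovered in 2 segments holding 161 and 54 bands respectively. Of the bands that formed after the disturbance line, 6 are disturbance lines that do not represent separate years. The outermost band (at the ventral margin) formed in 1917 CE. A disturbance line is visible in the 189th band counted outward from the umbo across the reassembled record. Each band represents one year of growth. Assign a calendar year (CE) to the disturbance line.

Total bands = 161 + 54 = 215.
215 − 189 = 26 bands lie beyond the disturbance line toward the ventral margin.
Removing the 6 false bands leaves 26 − 6 = 20 true bands beyond the disturbance line.
Counting back 20 years from 1917 CE places the disturbance line in 1917 − 20 = 1897 CE.

1897 CE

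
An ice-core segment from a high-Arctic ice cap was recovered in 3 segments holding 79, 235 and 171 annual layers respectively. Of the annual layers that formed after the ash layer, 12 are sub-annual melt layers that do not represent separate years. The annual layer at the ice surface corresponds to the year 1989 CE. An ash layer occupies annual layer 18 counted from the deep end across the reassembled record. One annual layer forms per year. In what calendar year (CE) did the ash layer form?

Total annual layers = 79 + 235 + 171 = 485.
The ash layer sits at annual layer 18 from the deep end, so 485 − 18 = 467 annual layers formed after it.
Removing the 12 false annual layers leaves 467 − 12 = 455 true annual layers beyond the ash layer.
Counting back 455 years from 1989 CE places the ash layer in 1989 − 455 = 1534 CE.

1534 CE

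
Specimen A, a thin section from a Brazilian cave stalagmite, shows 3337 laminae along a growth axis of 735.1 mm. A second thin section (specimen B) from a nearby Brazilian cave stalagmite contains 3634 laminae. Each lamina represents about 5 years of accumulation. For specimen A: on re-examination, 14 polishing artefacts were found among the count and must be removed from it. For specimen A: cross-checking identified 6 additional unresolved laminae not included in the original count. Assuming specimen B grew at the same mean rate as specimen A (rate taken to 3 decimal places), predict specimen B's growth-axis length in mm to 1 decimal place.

799.5 mm

Specimen A: true lamina count = 3337 − 14 + 6 = 3329.
Specimen A: multiplying by 5 years per lamina: 3329 × 5 = 16645 years.
A: Extension rate ≈ 735.1 / 16645 = 0.044 mm/year.
Specimen B: at 5 years per lamina, 3634 × 5 = 18170 years. For B, 0.044 mm/year × 18170 years = 799.5 mm.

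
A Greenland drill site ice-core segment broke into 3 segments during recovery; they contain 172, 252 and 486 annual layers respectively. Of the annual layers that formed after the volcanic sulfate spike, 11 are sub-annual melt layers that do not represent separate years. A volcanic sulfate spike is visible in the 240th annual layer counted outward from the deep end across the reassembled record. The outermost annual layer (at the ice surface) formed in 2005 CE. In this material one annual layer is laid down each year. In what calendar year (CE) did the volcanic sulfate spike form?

Total annual layers = 172 + 252 + 486 = 910.
Between annual layer 240 and the ice surface there are 910 − 240 = 670 annual layers.
Excluding 11 false annual layers: 670 − 11 = 659.
The annual layer at the ice surface is 2005 CE, so the volcanic sulfate spike dates to 2005 − 659 = 1346 CE.

1346 CE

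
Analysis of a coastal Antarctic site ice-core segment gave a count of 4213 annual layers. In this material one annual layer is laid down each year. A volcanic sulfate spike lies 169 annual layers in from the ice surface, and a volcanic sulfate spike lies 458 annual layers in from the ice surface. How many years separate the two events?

289 yr

The two markers are separated by 458 − 169 = 289 annual layers.
One annual layer per year makes the interval 289 years.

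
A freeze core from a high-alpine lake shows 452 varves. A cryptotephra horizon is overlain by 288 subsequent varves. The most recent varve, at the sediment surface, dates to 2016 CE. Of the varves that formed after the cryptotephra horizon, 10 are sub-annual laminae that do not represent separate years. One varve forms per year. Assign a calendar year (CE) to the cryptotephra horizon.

1738 CE

288 varves post-date the cryptotephra horizon.
Excluding 10 false varves: 288 − 10 = 278.
2016 − 278 = 1738 CE.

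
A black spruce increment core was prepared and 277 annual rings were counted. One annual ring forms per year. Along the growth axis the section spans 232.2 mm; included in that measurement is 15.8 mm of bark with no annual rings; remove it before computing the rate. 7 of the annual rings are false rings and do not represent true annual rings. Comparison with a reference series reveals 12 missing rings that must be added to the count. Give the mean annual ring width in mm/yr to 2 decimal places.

Adjusted count: 277 − 7 + 12 = 282 annual rings.
Removing the 15.8 mm offcut leaves 232.2 − 15.8 = 216.4 mm.
Mean rate = 216.4 mm / 282 years ≈ 0.77 mm/yr.

0.77 mm/yr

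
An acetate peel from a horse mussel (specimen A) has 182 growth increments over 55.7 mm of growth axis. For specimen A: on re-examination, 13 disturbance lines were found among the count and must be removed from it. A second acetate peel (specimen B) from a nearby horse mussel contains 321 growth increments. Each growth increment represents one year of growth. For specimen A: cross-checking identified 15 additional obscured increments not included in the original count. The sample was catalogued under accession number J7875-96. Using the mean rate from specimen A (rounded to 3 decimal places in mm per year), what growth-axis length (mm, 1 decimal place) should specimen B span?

97.3 mm

Specimen A: adjusted count: 182 − 13 + 15 = 184 growth increments.
A: Mean rate = 55.7 mm / 184 years ≈ 0.303 mm per year.
B's length ≈ 0.303 × 321 = 97.3 mm.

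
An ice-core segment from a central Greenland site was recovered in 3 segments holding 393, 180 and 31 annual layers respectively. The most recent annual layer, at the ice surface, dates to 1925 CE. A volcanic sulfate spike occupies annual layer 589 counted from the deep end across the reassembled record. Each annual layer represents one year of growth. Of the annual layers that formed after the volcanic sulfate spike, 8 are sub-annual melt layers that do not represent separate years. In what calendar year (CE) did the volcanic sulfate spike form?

1918 CE

Total annual layers = 393 + 180 + 31 = 604.
Between annual layer 589 and the ice surface there are 604 − 589 = 15 annual layers.
15 − 8 false = 7 true annual layers after the volcanic sulfate spike.
The annual layer at the ice surface is 1925 CE, so the volcanic sulfate spike dates to 1925 − 7 = 1918 CE.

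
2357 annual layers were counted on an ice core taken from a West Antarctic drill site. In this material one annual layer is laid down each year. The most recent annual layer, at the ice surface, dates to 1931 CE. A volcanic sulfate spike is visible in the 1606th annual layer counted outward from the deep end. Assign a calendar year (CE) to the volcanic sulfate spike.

1180 CE

2357 − 1606 = 751 annual layers lie beyond the volcanic sulfate spike toward the ice surface.
Counting back 751 years from 1931 CE places the volcanic sulfate spike in 1931 − 751 = 1180 CE.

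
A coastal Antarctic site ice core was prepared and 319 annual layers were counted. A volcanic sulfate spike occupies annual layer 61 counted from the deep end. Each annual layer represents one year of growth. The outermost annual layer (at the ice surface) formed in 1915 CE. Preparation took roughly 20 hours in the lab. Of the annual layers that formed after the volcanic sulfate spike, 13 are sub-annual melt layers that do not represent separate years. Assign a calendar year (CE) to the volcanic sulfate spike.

1670 CE

319 − 61 = 258 annual layers lie beyond the volcanic sulfate spike toward the ice surface.
Excluding 13 false annual layers: 258 − 13 = 245.
Counting back 245 years from 1915 CE places the volcanic sulfate spike in 1915 − 245 = 1670 CE.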